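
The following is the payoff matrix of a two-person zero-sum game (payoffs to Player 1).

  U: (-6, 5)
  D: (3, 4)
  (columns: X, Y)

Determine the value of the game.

3

Row minima: U → -6, D → 3; maximin = 3.
Column maxima: X → 3, Y → 5; minimax = 3.
Since maximin = minimax = 3, there is a saddle point and the value is 3.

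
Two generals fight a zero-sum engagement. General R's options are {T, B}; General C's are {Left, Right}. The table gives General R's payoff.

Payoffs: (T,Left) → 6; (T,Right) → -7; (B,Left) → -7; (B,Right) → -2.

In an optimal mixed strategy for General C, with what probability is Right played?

Row minima: T → -7, B → -7; maximin = -7.
Column maxima: Left → 6, Right → -2; minimax = -2.
-7 ≠ -2, so there is no saddle point; optimal play is mixed.
Let General R play T with probability p. Expected payoff against Left: 6p + (-7)(1−p) = 13p − 7; against Right: (-7)p + (-2)(1−p) = −5p − 2.
Setting these equal: 13p − 7 = −5p − 2 ⇒ 18p = 5 ⇒ p = 5/18, and the value is (13)·(5/18) − 7 = -61/18.
For General C: with q = P(Left), equating T's and B's payoffs gives 13q − 7 = −5q − 2 ⇒ q = 5/18.

13/18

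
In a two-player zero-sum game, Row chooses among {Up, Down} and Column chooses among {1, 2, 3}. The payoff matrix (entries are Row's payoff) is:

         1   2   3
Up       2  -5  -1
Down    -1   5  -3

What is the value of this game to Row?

Row minima: Up → -5, Down → -3; maximin = -3.
Column maxima: 1 → 2, 2 → 5, 3 → -1; minimax = -1.
-3 ≠ -1, so there is no saddle point; optimal play is mixed.
1 is strictly dominated by 3 (it gives Row strictly more in every row), so Column never plays it.
On the remaining 2×2 (Up, Down vs 2, 3):
Let Row play Up with probability p. Expected payoff against 2: (-5)p + 5(1−p) = −10p + 5; against 3: (-1)p + (-3)(1−p) = 2p − 3.
Setting these equal: −10p + 5 = 2p − 3 ⇒ −12p = -8 ⇒ p = 2/3, and the value is (-10)·(2/3) + 5 = -5/3.
For Column: with q = P(2), equating Up's and Down's payoffs gives −4q − 1 = 8q − 3 ⇒ q = 1/6.

-5/3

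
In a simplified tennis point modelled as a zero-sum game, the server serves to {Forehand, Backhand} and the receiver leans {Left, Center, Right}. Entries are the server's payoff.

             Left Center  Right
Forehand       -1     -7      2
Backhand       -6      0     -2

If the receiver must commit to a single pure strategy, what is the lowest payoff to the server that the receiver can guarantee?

-1

Column maxima: Left → -1, Center → 0, Right → 2.
The smallest of these is -1.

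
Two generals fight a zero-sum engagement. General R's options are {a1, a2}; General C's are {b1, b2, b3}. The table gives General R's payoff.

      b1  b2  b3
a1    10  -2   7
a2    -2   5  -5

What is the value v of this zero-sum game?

25/19

Row minima: a1 → -2, a2 → -5; maximin = -2.
Column maxima: b1 → 10, b2 → 5, b3 → 7; minimax = 5.
-2 ≠ 5, so there is no saddle point; optimal play is mixed.
b1 is strictly dominated by b3 (it gives General R strictly more in every row), so General C never plays it.
On the remaining 2×2 (a1, a2 vs b2, b3):
Let General R play a1 with probability p. Expected payoff against b2: (-2)p + 5(1−p) = −7p + 5; against b3: 7p + (-5)(1−p) = 12p − 5.
Setting these equal: −7p + 5 = 12p − 5 ⇒ −19p = -10 ⇒ p = 10/19, and the value is (-7)·(10/19) + 5 = 25/19.
For General C: with q = P(b2), equating a1's and a2's payoffs gives −9q + 7 = 10q − 5 ⇒ q = 12/19.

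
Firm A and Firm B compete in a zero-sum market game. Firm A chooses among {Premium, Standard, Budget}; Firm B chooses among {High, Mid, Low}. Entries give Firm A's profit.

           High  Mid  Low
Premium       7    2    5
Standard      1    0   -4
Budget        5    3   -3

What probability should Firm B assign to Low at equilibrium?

Row minima: Premium → 2, Standard → -4, Budget → -3; maximin = 2.
Column maxima: High → 7, Mid → 3, Low → 5; minimax = 3.
2 ≠ 3, so there is no saddle point; optimal play is mixed.
Standard is strictly dominated by Premium, so Firm A never plays it.
High is strictly dominated by Mid (it gives Firm A strictly more in every row), so Firm B never plays it.
On the remaining 2×2 (Premium, Budget vs Mid, Low):
Let Firm A play Premium with probability p. Expected payoff against Mid: 2p + 3(1−p) = −p + 3; against Low: 5p + (-3)(1−p) = 8p − 3.
Setting these equal: −p + 3 = 8p − 3 ⇒ −9p = -6 ⇒ p = 2/3, and the value is (-1)·(2/3) + 3 = 7/3.
For Firm B: with q = P(Mid), equating Premium's and Budget's payoffs gives −3q + 5 = 6q − 3 ⇒ q = 8/9.

1/9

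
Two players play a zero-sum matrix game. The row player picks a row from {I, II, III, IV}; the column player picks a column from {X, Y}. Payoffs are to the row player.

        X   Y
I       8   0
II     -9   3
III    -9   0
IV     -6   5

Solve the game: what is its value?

40/19

Row minima: I → 0, II → -9, III → -9, IV → -6; maximin = 0.
Column maxima: X → 8, Y → 5; minimax = 5.
0 ≠ 5, so there is no saddle point; optimal play is mixed.
II is strictly dominated by IV, so the row player never plays it.
III is strictly dominated by IV, so the row player never plays it.
On the remaining 2×2 (I, IV vs X, Y):
Let the row player play I with probability p. Expected payoff against X: 8p + (-6)(1−p) = 14p − 6; against Y: 0p + 5(1−p) = −5p + 5.
Setting these equal: 14p − 6 = −5p + 5 ⇒ 19p = 11 ⇒ p = 11/19, and the value is (14)·(11/19) − 6 = 40/19.
For the column player: with q = P(X), equating I's and IV's payoffs gives 8q = −11q + 5 ⇒ q = 5/19.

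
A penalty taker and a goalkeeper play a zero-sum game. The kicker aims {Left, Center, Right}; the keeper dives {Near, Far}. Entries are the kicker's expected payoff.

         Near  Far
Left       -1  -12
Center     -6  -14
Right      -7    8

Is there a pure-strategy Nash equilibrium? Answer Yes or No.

Row minima: Left → -12, Center → -14, Right → -7; maximin = -7.
Column maxima: Near → -1, Far → 8; minimax = -1.
-7 ≠ -1, so no pure-strategy equilibrium exists.

No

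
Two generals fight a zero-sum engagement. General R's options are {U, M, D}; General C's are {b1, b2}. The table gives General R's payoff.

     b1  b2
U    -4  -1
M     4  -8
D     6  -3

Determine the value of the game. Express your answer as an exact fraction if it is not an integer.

-3/2

Row minima: U → -4, M → -8, D → -3; maximin = -3.
Column maxima: b1 → 6, b2 → -1; minimax = -1.
-3 ≠ -1, so there is no saddle point; optimal play is mixed.
M is strictly dominated by D, so General R never plays it.
On the remaining 2×2 (U, D vs b1, b2):
Let General R play U with probability p. Expected payoff against b1: (-4)p + 6(1−p) = −10p + 6; against b2: (-1)p + (-3)(1−p) = 2p − 3.
Setting these equal: −10p + 6 = 2p − 3 ⇒ −12p = -9 ⇒ p = 3/4, and the value is (-10)·(3/4) + 6 = -3/2.
For General C: with q = P(b1), equating U's and D's payoffs gives −3q − 1 = 9q − 3 ⇒ q = 1/6.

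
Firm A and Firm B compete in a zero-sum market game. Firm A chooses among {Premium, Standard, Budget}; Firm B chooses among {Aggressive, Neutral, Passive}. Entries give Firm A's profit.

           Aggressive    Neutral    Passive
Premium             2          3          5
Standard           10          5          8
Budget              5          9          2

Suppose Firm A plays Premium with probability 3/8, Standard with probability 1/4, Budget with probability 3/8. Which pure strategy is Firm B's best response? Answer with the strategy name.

If Firm B plays Aggressive, Firm A's expected payoff is (3/8)·2 + (1/4)·10 + (3/8)·5 = 41/8.
If Firm B plays Neutral, Firm A's expected payoff is (3/8)·3 + (1/4)·5 + (3/8)·9 = 23/4.
If Firm B plays Passive, Firm A's expected payoff is (3/8)·5 + (1/4)·8 + (3/8)·2 = 37/8.
Firm B minimizes Firm A's payoff; the smallest is 37/8, so the best response is Passive.

Passive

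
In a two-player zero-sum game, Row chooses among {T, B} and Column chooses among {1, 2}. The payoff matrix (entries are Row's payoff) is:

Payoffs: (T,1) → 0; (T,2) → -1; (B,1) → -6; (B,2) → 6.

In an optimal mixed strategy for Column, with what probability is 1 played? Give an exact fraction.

Row minima: T → -1, B → -6; maximin = -1.
Column maxima: 1 → 0, 2 → 6; minimax = 0.
-1 ≠ 0, so there is no saddle point; optimal play is mixed.
Let Row play T with probability p. Expected payoff against 1: 0p + (-6)(1−p) = 6p − 6; against 2: (-1)p + 6(1−p) = −7p + 6.
Setting these equal: 6p − 6 = −7p + 6 ⇒ 13p = 12 ⇒ p = 12/13, and the value is (6)·(12/13) − 6 = -6/13.
For Column: with q = P(1), equating T's and B's payoffs gives q − 1 = −12q + 6 ⇒ q = 7/13.

7/13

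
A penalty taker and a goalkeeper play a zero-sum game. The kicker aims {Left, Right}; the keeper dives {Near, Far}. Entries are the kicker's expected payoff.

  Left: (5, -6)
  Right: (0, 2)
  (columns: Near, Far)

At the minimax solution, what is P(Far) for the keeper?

5/13

Row minima: Left → -6, Right → 0; maximin = 0.
Column maxima: Near → 5, Far → 2; minimax = 2.
0 ≠ 2, so there is no saddle point; optimal play is mixed.
Let the kicker play Left with probability p. Expected payoff against Near: 5p + 0(1−p) = 5p; against Far: (-6)p + 2(1−p) = −8p + 2.
Setting these equal: 5p = −8p + 2 ⇒ 13p = 2 ⇒ p = 2/13, and the value is (5)·(2/13) = 10/13.
For the keeper: with q = P(Near), equating Left's and Right's payoffs gives 11q − 6 = −2q + 2 ⇒ q = 8/13.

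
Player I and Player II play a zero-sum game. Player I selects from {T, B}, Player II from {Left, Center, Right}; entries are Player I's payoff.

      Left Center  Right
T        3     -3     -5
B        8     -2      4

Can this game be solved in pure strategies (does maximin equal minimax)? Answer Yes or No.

Yes

Row minima: T → -5, B → -2; maximin = -2.
Column maxima: Left → 8, Center → -2, Right → 4; minimax = -2.
maximin = minimax = -2, so a saddle point exists.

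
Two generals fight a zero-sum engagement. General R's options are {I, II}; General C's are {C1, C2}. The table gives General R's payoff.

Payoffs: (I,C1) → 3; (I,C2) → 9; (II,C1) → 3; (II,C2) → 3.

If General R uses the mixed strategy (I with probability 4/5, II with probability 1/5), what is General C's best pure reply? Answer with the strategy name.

If General C plays C1, General R's expected payoff is (4/5)·3 + (1/5)·3 = 3.
If General C plays C2, General R's expected payoff is (4/5)·9 + (1/5)·3 = 39/5.
General C minimizes General R's payoff; the smallest is 3, so the best response is C1.

C1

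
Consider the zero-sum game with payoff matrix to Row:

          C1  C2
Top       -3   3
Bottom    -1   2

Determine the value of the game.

-1

Row minima: Top → -3, Bottom → -1; maximin = -1.
Column maxima: C1 → -1, C2 → 3; minimax = -1.
Since maximin = minimax = -1, there is a saddle point and the value is -1.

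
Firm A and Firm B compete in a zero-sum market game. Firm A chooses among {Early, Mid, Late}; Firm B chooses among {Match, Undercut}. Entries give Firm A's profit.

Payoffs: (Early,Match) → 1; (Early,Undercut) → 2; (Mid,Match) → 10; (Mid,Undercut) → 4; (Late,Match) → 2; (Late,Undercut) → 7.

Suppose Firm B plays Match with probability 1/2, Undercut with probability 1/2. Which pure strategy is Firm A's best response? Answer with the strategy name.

Expected payoff of Early: (1/2)·1 + (1/2)·2 = 3/2.
Expected payoff of Mid: (1/2)·10 + (1/2)·4 = 7.
Expected payoff of Late: (1/2)·2 + (1/2)·7 = 9/2.
The largest is 7, so Firm A's best response is Mid.

Mid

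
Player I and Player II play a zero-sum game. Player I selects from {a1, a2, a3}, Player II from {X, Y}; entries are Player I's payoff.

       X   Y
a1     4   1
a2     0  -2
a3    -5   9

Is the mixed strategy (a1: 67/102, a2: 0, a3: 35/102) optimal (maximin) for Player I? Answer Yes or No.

Against X this mix gives (67/102)·4 + (35/102)·(-5) = 31/34.
Against Y this mix gives (67/102)·1 + (35/102)·9 = 191/51.
Player II will play X, holding Player I to 31/34. Shifting weight toward the row that does better against X would raise this floor (the equalizing mix achieves 41/17 against both X and Y), so the proposed strategy is not optimal.

No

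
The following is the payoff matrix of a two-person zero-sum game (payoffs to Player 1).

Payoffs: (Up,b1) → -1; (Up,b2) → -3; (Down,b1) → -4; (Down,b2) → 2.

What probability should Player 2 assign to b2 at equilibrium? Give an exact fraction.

3/8

Row minima: Up → -3, Down → -4; maximin = -3.
Column maxima: b1 → -1, b2 → 2; minimax = -1.
-3 ≠ -1, so there is no saddle point; optimal play is mixed.
Let Player 1 play Up with probability p. Expected payoff against b1: (-1)p + (-4)(1−p) = 3p − 4; against b2: (-3)p + 2(1−p) = −5p + 2.
Setting these equal: 3p − 4 = −5p + 2 ⇒ 8p = 6 ⇒ p = 3/4, and the value is (3)·(3/4) − 4 = -7/4.
For Player 2: with q = P(b1), equating Up's and Down's payoffs gives 2q − 3 = −6q + 2 ⇒ q = 5/8.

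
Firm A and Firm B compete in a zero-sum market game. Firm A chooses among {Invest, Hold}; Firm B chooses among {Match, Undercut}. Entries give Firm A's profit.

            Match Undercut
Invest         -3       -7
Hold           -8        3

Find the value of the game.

Row minima: Invest → -7, Hold → -8; maximin = -7.
Column maxima: Match → -3, Undercut → 3; minimax = -3.
-7 ≠ -3, so there is no saddle point; optimal play is mixed.
Let Firm A play Invest with probability p. Expected payoff against Match: (-3)p + (-8)(1−p) = 5p − 8; against Undercut: (-7)p + 3(1−p) = −10p + 3.
Setting these equal: 5p − 8 = −10p + 3 ⇒ 15p = 11 ⇒ p = 11/15, and the value is (5)·(11/15) − 8 = -13/3.
For Firm B: with q = P(Match), equating Invest's and Hold's payoffs gives 4q − 7 = −11q + 3 ⇒ q = 2/3.

-13/3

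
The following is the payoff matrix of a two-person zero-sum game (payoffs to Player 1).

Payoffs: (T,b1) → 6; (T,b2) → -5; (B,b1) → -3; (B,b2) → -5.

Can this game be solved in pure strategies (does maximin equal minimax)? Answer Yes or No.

Yes

Row minima: T → -5, B → -5; maximin = -5.
Column maxima: b1 → 6, b2 → -5; minimax = -5.
maximin = minimax = -5, so a saddle point exists.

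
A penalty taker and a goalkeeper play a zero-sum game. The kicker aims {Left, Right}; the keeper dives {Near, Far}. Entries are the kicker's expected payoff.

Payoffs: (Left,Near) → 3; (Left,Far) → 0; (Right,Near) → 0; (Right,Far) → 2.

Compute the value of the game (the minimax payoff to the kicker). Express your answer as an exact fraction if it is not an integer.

Row minima: Left → 0, Right → 0; maximin = 0.
Column maxima: Near → 3, Far → 2; minimax = 2.
0 ≠ 2, so there is no saddle point; optimal play is mixed.
Let the kicker play Left with probability p. Expected payoff against Near: 3p + 0(1−p) = 3p; against Far: 0p + 2(1−p) = −2p + 2.
Setting these equal: 3p = −2p + 2 ⇒ 5p = 2 ⇒ p = 2/5, and the value is (3)·(2/5) = 6/5.
For the keeper: with q = P(Near), equating Left's and Right's payoffs gives 3q = −2q + 2 ⇒ q = 2/5.

6/5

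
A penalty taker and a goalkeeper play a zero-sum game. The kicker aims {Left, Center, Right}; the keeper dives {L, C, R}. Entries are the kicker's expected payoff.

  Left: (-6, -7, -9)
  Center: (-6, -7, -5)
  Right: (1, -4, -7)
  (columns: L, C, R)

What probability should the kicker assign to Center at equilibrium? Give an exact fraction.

Row minima: Left → -9, Center → -7, Right → -7; maximin = -7.
Column maxima: L → 1, C → -4, R → -5; minimax = -5.
-7 ≠ -5, so there is no saddle point; optimal play is mixed.
Left is strictly dominated by Right, so the kicker never plays it.
L is strictly dominated by C (it gives the kicker strictly more in every row), so the keeper never plays it.
On the remaining 2×2 (Center, Right vs C, R):
Let the kicker play Center with probability p. Expected payoff against C: (-7)p + (-4)(1−p) = −3p − 4; against R: (-5)p + (-7)(1−p) = 2p − 7.
Setting these equal: −3p − 4 = 2p − 7 ⇒ −5p = -3 ⇒ p = 3/5, and the value is (-3)·(3/5) − 4 = -29/5.
For the keeper: with q = P(C), equating Center's and Right's payoffs gives −2q − 5 = 3q − 7 ⇒ q = 2/5.

3/5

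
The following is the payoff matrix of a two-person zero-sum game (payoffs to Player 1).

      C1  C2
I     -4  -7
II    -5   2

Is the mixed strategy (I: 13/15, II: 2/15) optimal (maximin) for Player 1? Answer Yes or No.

Against C1 this mix gives (13/15)·(-4) + (2/15)·(-5) = -62/15.
Against C2 this mix gives (13/15)·(-7) + (2/15)·2 = -29/5.
Player 2 will play C2, holding Player 1 to -29/5. Shifting weight toward the row that does better against C2 would raise this floor (the equalizing mix achieves -43/10 against both C2 and C1), so the proposed strategy is not optimal.

No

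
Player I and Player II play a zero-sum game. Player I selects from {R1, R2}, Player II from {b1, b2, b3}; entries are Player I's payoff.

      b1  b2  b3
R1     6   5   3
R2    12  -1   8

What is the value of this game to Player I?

43/11

Row minima: R1 → 3, R2 → -1; maximin = 3.
Column maxima: b1 → 12, b2 → 5, b3 → 8; minimax = 5.
3 ≠ 5, so there is no saddle point; optimal play is mixed.
b1 is strictly dominated by b2 (it gives Player I strictly more in every row), so Player II never plays it.
On the remaining 2×2 (R1, R2 vs b2, b3):
Let Player I play R1 with probability p. Expected payoff against b2: 5p + (-1)(1−p) = 6p − 1; against b3: 3p + 8(1−p) = −5p + 8.
Setting these equal: 6p − 1 = −5p + 8 ⇒ 11p = 9 ⇒ p = 9/11, and the value is (6)·(9/11) − 1 = 43/11.
For Player II: with q = P(b2), equating R1's and R2's payoffs gives 2q + 3 = −9q + 8 ⇒ q = 5/11.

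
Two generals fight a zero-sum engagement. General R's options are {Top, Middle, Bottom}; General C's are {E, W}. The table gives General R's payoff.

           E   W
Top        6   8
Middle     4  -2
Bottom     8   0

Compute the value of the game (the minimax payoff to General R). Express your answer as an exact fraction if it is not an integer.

Row minima: Top → 6, Middle → -2, Bottom → 0; maximin = 6.
Column maxima: E → 8, W → 8; minimax = 8.
6 ≠ 8, so there is no saddle point; optimal play is mixed.
Middle is strictly dominated by Top, so General R never plays it.
On the remaining 2×2 (Top, Bottom vs E, W):
Let General R play Top with probability p. Expected payoff against E: 6p + 8(1−p) = −2p + 8; against W: 8p + 0(1−p) = 8p.
Setting these equal: −2p + 8 = 8p ⇒ −10p = -8 ⇒ p = 4/5, and the value is (-2)·(4/5) + 8 = 32/5.
For General C: with q = P(E), equating Top's and Bottom's payoffs gives −2q + 8 = 8q ⇒ q = 4/5.

32/5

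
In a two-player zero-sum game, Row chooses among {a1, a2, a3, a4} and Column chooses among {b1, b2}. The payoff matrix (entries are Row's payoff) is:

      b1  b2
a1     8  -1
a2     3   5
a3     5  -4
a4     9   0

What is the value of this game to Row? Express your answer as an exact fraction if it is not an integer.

Row minima: a1 → -1, a2 → 3, a3 → -4, a4 → 0; maximin = 3.
Column maxima: b1 → 9, b2 → 5; minimax = 5.
3 ≠ 5, so there is no saddle point; optimal play is mixed.
a1 is strictly dominated by a4, so Row never plays it.
a3 is strictly dominated by a4, so Row never plays it.
On the remaining 2×2 (a2, a4 vs b1, b2):
Let Row play a2 with probability p. Expected payoff against b1: 3p + 9(1−p) = −6p + 9; against b2: 5p + 0(1−p) = 5p.
Setting these equal: −6p + 9 = 5p ⇒ −11p = -9 ⇒ p = 9/11, and the value is (-6)·(9/11) + 9 = 45/11.
For Column: with q = P(b1), equating a2's and a4's payoffs gives −2q + 5 = 9q ⇒ q = 5/11.

45/11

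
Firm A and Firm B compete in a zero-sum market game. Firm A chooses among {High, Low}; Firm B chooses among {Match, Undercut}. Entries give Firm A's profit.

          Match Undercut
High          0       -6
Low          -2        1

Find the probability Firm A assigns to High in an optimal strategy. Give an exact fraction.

Row minima: High → -6, Low → -2; maximin = -2.
Column maxima: Match → 0, Undercut → 1; minimax = 0.
-2 ≠ 0, so there is no saddle point; optimal play is mixed.
Let Firm A play High with probability p. Expected payoff against Match: 0p + (-2)(1−p) = 2p − 2; against Undercut: (-6)p + 1(1−p) = −7p + 1.
Setting these equal: 2p − 2 = −7p + 1 ⇒ 9p = 3 ⇒ p = 1/3, and the value is (2)·(1/3) − 2 = -4/3.
For Firm B: with q = P(Match), equating High's and Low's payoffs gives 6q − 6 = −3q + 1 ⇒ q = 7/9.

1/3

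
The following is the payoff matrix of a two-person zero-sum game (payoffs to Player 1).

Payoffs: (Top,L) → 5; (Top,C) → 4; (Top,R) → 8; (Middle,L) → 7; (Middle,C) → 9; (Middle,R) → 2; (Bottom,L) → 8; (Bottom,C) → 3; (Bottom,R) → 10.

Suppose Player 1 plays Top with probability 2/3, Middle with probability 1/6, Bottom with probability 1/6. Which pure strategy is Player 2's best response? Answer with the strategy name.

C

If Player 2 plays L, Player 1's expected payoff is (2/3)·5 + (1/6)·7 + (1/6)·8 = 35/6.
If Player 2 plays C, Player 1's expected payoff is (2/3)·4 + (1/6)·9 + (1/6)·3 = 14/3.
If Player 2 plays R, Player 1's expected payoff is (2/3)·8 + (1/6)·2 + (1/6)·10 = 22/3.
Player 2 minimizes Player 1's payoff; the smallest is 14/3, so the best response is C.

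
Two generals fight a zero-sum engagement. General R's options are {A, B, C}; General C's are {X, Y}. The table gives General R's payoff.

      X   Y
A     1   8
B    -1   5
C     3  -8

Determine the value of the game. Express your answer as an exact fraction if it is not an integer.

16/9

Row minima: A → 1, B → -1, C → -8; maximin = 1.
Column maxima: X → 3, Y → 8; minimax = 3.
1 ≠ 3, so there is no saddle point; optimal play is mixed.
B is strictly dominated by A, so General R never plays it.
On the remaining 2×2 (A, C vs X, Y):
Let General R play A with probability p. Expected payoff against X: 1p + 3(1−p) = −2p + 3; against Y: 8p + (-8)(1−p) = 16p − 8.
Setting these equal: −2p + 3 = 16p − 8 ⇒ −18p = -11 ⇒ p = 11/18, and the value is (-2)·(11/18) + 3 = 16/9.
For General C: with q = P(X), equating A's and C's payoffs gives −7q + 8 = 11q − 8 ⇒ q = 8/9.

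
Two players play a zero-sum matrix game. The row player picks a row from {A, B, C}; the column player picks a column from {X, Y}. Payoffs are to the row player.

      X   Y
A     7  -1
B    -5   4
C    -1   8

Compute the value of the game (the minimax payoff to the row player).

Row minima: A → -1, B → -5, C → -1; maximin = -1.
Column maxima: X → 7, Y → 8; minimax = 7.
-1 ≠ 7, so there is no saddle point; optimal play is mixed.
B is strictly dominated by C, so the row player never plays it.
On the remaining 2×2 (A, C vs X, Y):
Let the row player play A with probability p. Expected payoff against X: 7p + (-1)(1−p) = 8p − 1; against Y: (-1)p + 8(1−p) = −9p + 8.
Setting these equal: 8p − 1 = −9p + 8 ⇒ 17p = 9 ⇒ p = 9/17, and the value is (8)·(9/17) − 1 = 55/17.
For the column player: with q = P(X), equating A's and C's payoffs gives 8q − 1 = −9q + 8 ⇒ q = 9/17.

55/17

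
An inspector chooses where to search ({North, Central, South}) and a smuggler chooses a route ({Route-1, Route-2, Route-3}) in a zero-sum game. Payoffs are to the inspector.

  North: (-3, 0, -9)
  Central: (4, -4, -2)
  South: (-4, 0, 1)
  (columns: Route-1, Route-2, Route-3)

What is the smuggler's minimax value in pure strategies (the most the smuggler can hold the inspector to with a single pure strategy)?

Column maxima: Route-1 → 4, Route-2 → 0, Route-3 → 1.
The smallest of these is 0.

0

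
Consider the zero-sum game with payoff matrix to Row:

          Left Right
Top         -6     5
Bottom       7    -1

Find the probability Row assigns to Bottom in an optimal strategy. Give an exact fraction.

Row minima: Top → -6, Bottom → -1; maximin = -1.
Column maxima: Left → 7, Right → 5; minimax = 5.
-1 ≠ 5, so there is no saddle point; optimal play is mixed.
Let Row play Top with probability p. Expected payoff against Left: (-6)p + 7(1−p) = −13p + 7; against Right: 5p + (-1)(1−p) = 6p − 1.
Setting these equal: −13p + 7 = 6p − 1 ⇒ −19p = -8 ⇒ p = 8/19, and the value is (-13)·(8/19) + 7 = 29/19.
For Column: with q = P(Left), equating Top's and Bottom's payoffs gives −11q + 5 = 8q − 1 ⇒ q = 6/19.

11/19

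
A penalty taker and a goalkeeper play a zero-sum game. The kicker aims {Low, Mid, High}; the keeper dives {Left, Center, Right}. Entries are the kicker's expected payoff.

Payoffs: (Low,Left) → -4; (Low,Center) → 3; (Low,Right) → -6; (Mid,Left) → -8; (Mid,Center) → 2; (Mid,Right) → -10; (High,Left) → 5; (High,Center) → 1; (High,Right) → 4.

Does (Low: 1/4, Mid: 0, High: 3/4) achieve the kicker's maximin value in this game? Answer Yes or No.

Against Left this mix gives (1/4)·(-4) + (3/4)·5 = 11/4.
Against Center this mix gives (1/4)·3 + (3/4)·1 = 3/2.
Against Right this mix gives (1/4)·(-6) + (3/4)·4 = 3/2.
All of the keeper's active replies (Center, Right) yield 3/2, and no column does worse for the kicker. The mix makes the keeper indifferent and guarantees 3/2, so it is optimal.

Yes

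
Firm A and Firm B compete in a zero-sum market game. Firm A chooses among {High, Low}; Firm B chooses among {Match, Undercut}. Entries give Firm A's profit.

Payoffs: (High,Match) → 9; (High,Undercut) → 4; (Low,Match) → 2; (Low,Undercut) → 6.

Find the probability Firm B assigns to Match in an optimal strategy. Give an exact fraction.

Row minima: High → 4, Low → 2; maximin = 4.
Column maxima: Match → 9, Undercut → 6; minimax = 6.
4 ≠ 6, so there is no saddle point; optimal play is mixed.
Let Firm A play High with probability p. Expected payoff against Match: 9p + 2(1−p) = 7p + 2; against Undercut: 4p + 6(1−p) = −2p + 6.
Setting these equal: 7p + 2 = −2p + 6 ⇒ 9p = 4 ⇒ p = 4/9, and the value is (7)·(4/9) + 2 = 46/9.
For Firm B: with q = P(Match), equating High's and Low's payoffs gives 5q + 4 = −4q + 6 ⇒ q = 2/9.

2/9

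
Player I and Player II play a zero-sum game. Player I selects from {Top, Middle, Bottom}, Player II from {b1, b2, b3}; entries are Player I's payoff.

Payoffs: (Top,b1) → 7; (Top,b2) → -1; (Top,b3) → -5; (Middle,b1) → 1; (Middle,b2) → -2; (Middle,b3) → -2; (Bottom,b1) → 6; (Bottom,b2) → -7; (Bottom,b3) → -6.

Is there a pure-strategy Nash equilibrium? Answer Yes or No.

Yes

Row minima: Top → -5, Middle → -2, Bottom → -7; maximin = -2.
Column maxima: b1 → 7, b2 → -1, b3 → -2; minimax = -2.
maximin = minimax = -2, so a saddle point exists.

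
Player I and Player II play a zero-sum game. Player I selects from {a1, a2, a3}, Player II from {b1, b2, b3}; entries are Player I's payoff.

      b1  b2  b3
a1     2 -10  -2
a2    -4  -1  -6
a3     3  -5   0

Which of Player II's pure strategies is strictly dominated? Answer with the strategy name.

b3 holds Player I's payoff strictly below b1 in every row: -2 < 2, -6 < -4, 0 < 3.
So b1 is strictly dominated for Player II.

b1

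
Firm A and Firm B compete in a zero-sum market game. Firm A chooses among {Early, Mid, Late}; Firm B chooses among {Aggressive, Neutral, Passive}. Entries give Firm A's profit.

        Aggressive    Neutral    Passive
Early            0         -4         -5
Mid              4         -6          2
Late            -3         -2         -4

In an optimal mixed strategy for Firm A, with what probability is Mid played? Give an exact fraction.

Row minima: Early → -5, Mid → -6, Late → -4; maximin = -4.
Column maxima: Aggressive → 4, Neutral → -2, Passive → 2; minimax = -2.
-4 ≠ -2, so there is no saddle point; optimal play is mixed.
Aggressive is strictly dominated by Passive (it gives Firm A strictly more in every row), so Firm B never plays it.
With Aggressive eliminated, Early is strictly dominated by Late (Late gives Firm A strictly more in every remaining column), so Firm A never plays it.
On the remaining 2×2 (Mid, Late vs Neutral, Passive):
Let Firm A play Mid with probability p. Expected payoff against Neutral: (-6)p + (-2)(1−p) = −4p − 2; against Passive: 2p + (-4)(1−p) = 6p − 4.
Setting these equal: −4p − 2 = 6p − 4 ⇒ −10p = -2 ⇒ p = 1/5, and the value is (-4)·(1/5) − 2 = -14/5.
For Firm B: with q = P(Neutral), equating Mid's and Late's payoffs gives −8q + 2 = 2q − 4 ⇒ q = 3/5.

1/5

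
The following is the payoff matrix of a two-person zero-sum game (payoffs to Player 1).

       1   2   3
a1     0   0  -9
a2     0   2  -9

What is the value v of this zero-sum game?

Row minima: a1 → -9, a2 → -9; maximin = -9.
Column maxima: 1 → 0, 2 → 2, 3 → -9; minimax = -9.
Since maximin = minimax = -9, there is a saddle point and the value is -9.

-9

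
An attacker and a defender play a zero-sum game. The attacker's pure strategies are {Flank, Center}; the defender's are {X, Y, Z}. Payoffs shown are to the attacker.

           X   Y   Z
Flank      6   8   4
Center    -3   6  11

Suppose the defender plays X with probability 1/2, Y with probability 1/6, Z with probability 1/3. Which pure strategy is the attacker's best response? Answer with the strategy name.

Expected payoff of Flank: (1/2)·6 + (1/6)·8 + (1/3)·4 = 17/3.
Expected payoff of Center: (1/2)·(-3) + (1/6)·6 + (1/3)·11 = 19/6.
The largest is 17/3, so the attacker's best response is Flank.

Flank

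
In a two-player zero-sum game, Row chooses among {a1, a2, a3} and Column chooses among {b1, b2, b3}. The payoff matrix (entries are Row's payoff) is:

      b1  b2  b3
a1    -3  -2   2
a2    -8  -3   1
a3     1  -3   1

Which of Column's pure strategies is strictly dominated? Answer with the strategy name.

b2 holds Row's payoff strictly below b3 in every row: -2 < 2, -3 < 1, -3 < 1.
So b3 is strictly dominated for Column.

b3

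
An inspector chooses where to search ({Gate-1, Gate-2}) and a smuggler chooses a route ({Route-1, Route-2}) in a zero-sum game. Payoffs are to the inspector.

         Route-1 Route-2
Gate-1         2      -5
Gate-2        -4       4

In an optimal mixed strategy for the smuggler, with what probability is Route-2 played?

Row minima: Gate-1 → -5, Gate-2 → -4; maximin = -4.
Column maxima: Route-1 → 2, Route-2 → 4; minimax = 2.
-4 ≠ 2, so there is no saddle point; optimal play is mixed.
Let the inspector play Gate-1 with probability p. Expected payoff against Route-1: 2p + (-4)(1−p) = 6p − 4; against Route-2: (-5)p + 4(1−p) = −9p + 4.
Setting these equal: 6p − 4 = −9p + 4 ⇒ 15p = 8 ⇒ p = 8/15, and the value is (6)·(8/15) − 4 = -4/5.
For the smuggler: with q = P(Route-1), equating Gate-1's and Gate-2's payoffs gives 7q − 5 = −8q + 4 ⇒ q = 3/5.

2/5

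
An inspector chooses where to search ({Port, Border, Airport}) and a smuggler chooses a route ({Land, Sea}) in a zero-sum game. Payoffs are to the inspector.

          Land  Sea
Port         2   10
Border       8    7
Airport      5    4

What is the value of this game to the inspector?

22/3

Row minima: Port → 2, Border → 7, Airport → 4; maximin = 7.
Column maxima: Land → 8, Sea → 10; minimax = 8.
7 ≠ 8, so there is no saddle point; optimal play is mixed.
Airport is strictly dominated by Border, so the inspector never plays it.
On the remaining 2×2 (Port, Border vs Land, Sea):
Let the inspector play Port with probability p. Expected payoff against Land: 2p + 8(1−p) = −6p + 8; against Sea: 10p + 7(1−p) = 3p + 7.
Setting these equal: −6p + 8 = 3p + 7 ⇒ −9p = -1 ⇒ p = 1/9, and the value is (-6)·(1/9) + 8 = 22/3.
For the smuggler: with q = P(Land), equating Port's and Border's payoffs gives −8q + 10 = q + 7 ⇒ q = 1/3.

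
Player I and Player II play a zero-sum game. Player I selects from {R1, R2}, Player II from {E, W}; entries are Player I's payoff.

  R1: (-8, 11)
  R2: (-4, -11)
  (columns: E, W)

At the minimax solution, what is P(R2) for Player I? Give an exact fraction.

19/26

Row minima: R1 → -8, R2 → -11; maximin = -8.
Column maxima: E → -4, W → 11; minimax = -4.
-8 ≠ -4, so there is no saddle point; optimal play is mixed.
Let Player I play R1 with probability p. Expected payoff against E: (-8)p + (-4)(1−p) = −4p − 4; against W: 11p + (-11)(1−p) = 22p − 11.
Setting these equal: −4p − 4 = 22p − 11 ⇒ −26p = -7 ⇒ p = 7/26, and the value is (-4)·(7/26) − 4 = -66/13.
For Player II: with q = P(E), equating R1's and R2's payoffs gives −19q + 11 = 7q − 11 ⇒ q = 11/13.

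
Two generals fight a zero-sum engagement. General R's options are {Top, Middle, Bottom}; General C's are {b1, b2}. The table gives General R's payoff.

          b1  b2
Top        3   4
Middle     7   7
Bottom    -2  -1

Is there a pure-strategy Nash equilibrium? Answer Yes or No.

Yes

Row minima: Top → 3, Middle → 7, Bottom → -2; maximin = 7.
Column maxima: b1 → 7, b2 → 7; minimax = 7.
maximin = minimax = 7, so a saddle point exists.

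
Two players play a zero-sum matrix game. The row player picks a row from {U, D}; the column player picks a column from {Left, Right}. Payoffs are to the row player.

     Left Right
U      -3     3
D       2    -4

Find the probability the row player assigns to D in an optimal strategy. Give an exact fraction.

1/2

Row minima: U → -3, D → -4; maximin = -3.
Column maxima: Left → 2, Right → 3; minimax = 2.
-3 ≠ 2, so there is no saddle point; optimal play is mixed.
Let the row player play U with probability p. Expected payoff against Left: (-3)p + 2(1−p) = −5p + 2; against Right: 3p + (-4)(1−p) = 7p − 4.
Setting these equal: −5p + 2 = 7p − 4 ⇒ −12p = -6 ⇒ p = 1/2, and the value is (-5)·(1/2) + 2 = -1/2.
For the column player: with q = P(Left), equating U's and D's payoffs gives −6q + 3 = 6q − 4 ⇒ q = 7/12.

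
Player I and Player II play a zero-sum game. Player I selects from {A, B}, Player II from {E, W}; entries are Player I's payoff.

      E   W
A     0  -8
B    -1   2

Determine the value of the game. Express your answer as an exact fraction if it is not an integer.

-8/11

Row minima: A → -8, B → -1; maximin = -1.
Column maxima: E → 0, W → 2; minimax = 0.
-1 ≠ 0, so there is no saddle point; optimal play is mixed.
Let Player I play A with probability p. Expected payoff against E: 0p + (-1)(1−p) = p − 1; against W: (-8)p + 2(1−p) = −10p + 2.
Setting these equal: p − 1 = −10p + 2 ⇒ 11p = 3 ⇒ p = 3/11, and the value is (1)·(3/11) − 1 = -8/11.
For Player II: with q = P(E), equating A's and B's payoffs gives 8q − 8 = −3q + 2 ⇒ q = 10/11.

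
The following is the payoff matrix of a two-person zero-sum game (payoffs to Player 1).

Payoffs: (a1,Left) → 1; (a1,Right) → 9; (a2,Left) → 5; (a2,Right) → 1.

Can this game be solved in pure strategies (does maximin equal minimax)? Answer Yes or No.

Row minima: a1 → 1, a2 → 1; maximin = 1.
Column maxima: Left → 5, Right → 9; minimax = 5.
1 ≠ 5, so no pure-strategy equilibrium exists.

No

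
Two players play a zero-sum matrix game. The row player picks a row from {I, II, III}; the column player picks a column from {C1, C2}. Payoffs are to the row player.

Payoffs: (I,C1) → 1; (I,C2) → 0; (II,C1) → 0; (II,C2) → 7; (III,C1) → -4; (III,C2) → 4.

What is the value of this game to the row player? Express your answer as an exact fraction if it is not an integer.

Row minima: I → 0, II → 0, III → -4; maximin = 0.
Column maxima: C1 → 1, C2 → 7; minimax = 1.
0 ≠ 1, so there is no saddle point; optimal play is mixed.
III is strictly dominated by II, so the row player never plays it.
On the remaining 2×2 (I, II vs C1, C2):
Let the row player play I with probability p. Expected payoff against C1: 1p + 0(1−p) = p; against C2: 0p + 7(1−p) = −7p + 7.
Setting these equal: p = −7p + 7 ⇒ 8p = 7 ⇒ p = 7/8, and the value is (1)·(7/8) = 7/8.
For the column player: with q = P(C1), equating I's and II's payoffs gives q = −7q + 7 ⇒ q = 7/8.

7/8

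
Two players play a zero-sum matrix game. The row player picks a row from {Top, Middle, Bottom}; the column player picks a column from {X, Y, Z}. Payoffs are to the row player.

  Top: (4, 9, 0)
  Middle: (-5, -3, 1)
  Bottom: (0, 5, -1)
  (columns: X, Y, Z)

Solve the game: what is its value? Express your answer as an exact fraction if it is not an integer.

2/5

Row minima: Top → 0, Middle → -5, Bottom → -1; maximin = 0.
Column maxima: X → 4, Y → 9, Z → 1; minimax = 1.
0 ≠ 1, so there is no saddle point; optimal play is mixed.
Bottom is strictly dominated by Top, so the row player never plays it.
Y is strictly dominated by X (it gives the row player strictly more in every row), so the column player never plays it.
On the remaining 2×2 (Top, Middle vs X, Z):
Let the row player play Top with probability p. Expected payoff against X: 4p + (-5)(1−p) = 9p − 5; against Z: 0p + 1(1−p) = −p + 1.
Setting these equal: 9p − 5 = −p + 1 ⇒ 10p = 6 ⇒ p = 3/5, and the value is (9)·(3/5) − 5 = 2/5.
For the column player: with q = P(X), equating Top's and Middle's payoffs gives 4q = −6q + 1 ⇒ q = 1/10.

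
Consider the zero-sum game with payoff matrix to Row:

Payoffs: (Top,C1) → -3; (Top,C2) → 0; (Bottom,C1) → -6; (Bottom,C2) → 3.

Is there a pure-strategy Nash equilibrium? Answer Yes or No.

Yes

Row minima: Top → -3, Bottom → -6; maximin = -3.
Column maxima: C1 → -3, C2 → 3; minimax = -3.
maximin = minimax = -3, so a saddle point exists.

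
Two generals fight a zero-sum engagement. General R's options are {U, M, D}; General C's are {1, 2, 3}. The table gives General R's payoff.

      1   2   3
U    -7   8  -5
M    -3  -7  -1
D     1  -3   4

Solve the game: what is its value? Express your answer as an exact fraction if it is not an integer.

Row minima: U → -7, M → -7, D → -3; maximin = -3.
Column maxima: 1 → 1, 2 → 8, 3 → 4; minimax = 1.
-3 ≠ 1, so there is no saddle point; optimal play is mixed.
M is strictly dominated by D, so General R never plays it.
3 is strictly dominated by 1 (it gives General R strictly more in every row), so General C never plays it.
On the remaining 2×2 (U, D vs 1, 2):
Let General R play U with probability p. Expected payoff against 1: (-7)p + 1(1−p) = −8p + 1; against 2: 8p + (-3)(1−p) = 11p − 3.
Setting these equal: −8p + 1 = 11p − 3 ⇒ −19p = -4 ⇒ p = 4/19, and the value is (-8)·(4/19) + 1 = -13/19.
For General C: with q = P(1), equating U's and D's payoffs gives −15q + 8 = 4q − 3 ⇒ q = 11/19.

-13/19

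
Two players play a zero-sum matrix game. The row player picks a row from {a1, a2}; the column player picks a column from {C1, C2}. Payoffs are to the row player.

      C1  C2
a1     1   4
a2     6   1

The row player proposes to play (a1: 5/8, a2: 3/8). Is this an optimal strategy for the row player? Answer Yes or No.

Yes

Against C1 this mix gives (5/8)·1 + (3/8)·6 = 23/8.
Against C2 this mix gives (5/8)·4 + (3/8)·1 = 23/8.
All of the column player's active replies (C1, C2) yield 23/8, and no column does worse for the row player. The mix makes the column player indifferent and guarantees 23/8, so it is optimal.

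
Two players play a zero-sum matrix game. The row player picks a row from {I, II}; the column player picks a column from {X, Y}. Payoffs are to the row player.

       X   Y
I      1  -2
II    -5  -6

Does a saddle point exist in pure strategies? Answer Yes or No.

Row minima: I → -2, II → -6; maximin = -2.
Column maxima: X → 1, Y → -2; minimax = -2.
maximin = minimax = -2, so a saddle point exists.

Yes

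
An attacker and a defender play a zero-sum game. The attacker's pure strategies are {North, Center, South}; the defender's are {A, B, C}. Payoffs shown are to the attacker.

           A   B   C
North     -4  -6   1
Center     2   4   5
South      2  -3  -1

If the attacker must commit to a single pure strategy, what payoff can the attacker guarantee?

2

Row minima: North → -6, Center → 2, South → -3.
The best of these is 2.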